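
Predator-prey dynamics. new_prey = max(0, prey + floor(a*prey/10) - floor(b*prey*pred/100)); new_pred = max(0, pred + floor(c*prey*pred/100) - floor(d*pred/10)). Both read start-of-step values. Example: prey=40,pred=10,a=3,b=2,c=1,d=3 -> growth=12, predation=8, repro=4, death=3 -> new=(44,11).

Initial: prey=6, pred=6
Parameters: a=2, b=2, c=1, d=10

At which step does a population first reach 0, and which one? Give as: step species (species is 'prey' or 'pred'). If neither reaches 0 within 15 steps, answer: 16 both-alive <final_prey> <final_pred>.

Step 1: prey: 6+1-0=7; pred: 6+0-6=0
First extinction: pred at step 1

Answer: 1 pred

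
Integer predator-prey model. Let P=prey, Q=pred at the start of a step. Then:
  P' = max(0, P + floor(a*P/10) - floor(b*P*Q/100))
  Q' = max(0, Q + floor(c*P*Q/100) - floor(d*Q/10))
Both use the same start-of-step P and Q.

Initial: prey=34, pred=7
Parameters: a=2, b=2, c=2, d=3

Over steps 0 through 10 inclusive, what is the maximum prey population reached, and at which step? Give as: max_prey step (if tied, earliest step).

Answer: 37 2

Derivation:
Step 1: prey: 34+6-4=36; pred: 7+4-2=9
Step 2: prey: 36+7-6=37; pred: 9+6-2=13
Step 3: prey: 37+7-9=35; pred: 13+9-3=19
Step 4: prey: 35+7-13=29; pred: 19+13-5=27
Step 5: prey: 29+5-15=19; pred: 27+15-8=34
Step 6: prey: 19+3-12=10; pred: 34+12-10=36
Step 7: prey: 10+2-7=5; pred: 36+7-10=33
Step 8: prey: 5+1-3=3; pred: 33+3-9=27
Step 9: prey: 3+0-1=2; pred: 27+1-8=20
Step 10: prey: 2+0-0=2; pred: 20+0-6=14
Max prey = 37 at step 2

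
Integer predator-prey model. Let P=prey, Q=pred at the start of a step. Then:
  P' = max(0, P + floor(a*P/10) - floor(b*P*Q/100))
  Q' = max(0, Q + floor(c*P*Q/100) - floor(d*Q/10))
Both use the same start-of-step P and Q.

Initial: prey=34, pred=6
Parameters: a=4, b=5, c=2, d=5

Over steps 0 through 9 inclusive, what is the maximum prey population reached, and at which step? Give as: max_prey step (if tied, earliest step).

Answer: 39 2

Derivation:
Step 1: prey: 34+13-10=37; pred: 6+4-3=7
Step 2: prey: 37+14-12=39; pred: 7+5-3=9
Step 3: prey: 39+15-17=37; pred: 9+7-4=12
Step 4: prey: 37+14-22=29; pred: 12+8-6=14
Step 5: prey: 29+11-20=20; pred: 14+8-7=15
Step 6: prey: 20+8-15=13; pred: 15+6-7=14
Step 7: prey: 13+5-9=9; pred: 14+3-7=10
Step 8: prey: 9+3-4=8; pred: 10+1-5=6
Step 9: prey: 8+3-2=9; pred: 6+0-3=3
Max prey = 39 at step 2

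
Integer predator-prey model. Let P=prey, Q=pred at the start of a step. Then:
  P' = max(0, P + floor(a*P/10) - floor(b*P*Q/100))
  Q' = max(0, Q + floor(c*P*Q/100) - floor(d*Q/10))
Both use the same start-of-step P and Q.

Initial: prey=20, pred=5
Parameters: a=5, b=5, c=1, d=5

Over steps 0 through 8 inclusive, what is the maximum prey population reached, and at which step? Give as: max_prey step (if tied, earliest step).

Step 1: prey: 20+10-5=25; pred: 5+1-2=4
Step 2: prey: 25+12-5=32; pred: 4+1-2=3
Step 3: prey: 32+16-4=44; pred: 3+0-1=2
Step 4: prey: 44+22-4=62; pred: 2+0-1=1
Step 5: prey: 62+31-3=90; pred: 1+0-0=1
Step 6: prey: 90+45-4=131; pred: 1+0-0=1
Step 7: prey: 131+65-6=190; pred: 1+1-0=2
Step 8: prey: 190+95-19=266; pred: 2+3-1=4
Max prey = 266 at step 8

Answer: 266 8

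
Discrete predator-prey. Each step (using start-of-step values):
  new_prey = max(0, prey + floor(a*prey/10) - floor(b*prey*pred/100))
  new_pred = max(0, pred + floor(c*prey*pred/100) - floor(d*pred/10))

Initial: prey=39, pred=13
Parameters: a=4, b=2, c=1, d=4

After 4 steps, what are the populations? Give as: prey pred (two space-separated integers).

Answer: 64 16

Derivation:
Step 1: prey: 39+15-10=44; pred: 13+5-5=13
Step 2: prey: 44+17-11=50; pred: 13+5-5=13
Step 3: prey: 50+20-13=57; pred: 13+6-5=14
Step 4: prey: 57+22-15=64; pred: 14+7-5=16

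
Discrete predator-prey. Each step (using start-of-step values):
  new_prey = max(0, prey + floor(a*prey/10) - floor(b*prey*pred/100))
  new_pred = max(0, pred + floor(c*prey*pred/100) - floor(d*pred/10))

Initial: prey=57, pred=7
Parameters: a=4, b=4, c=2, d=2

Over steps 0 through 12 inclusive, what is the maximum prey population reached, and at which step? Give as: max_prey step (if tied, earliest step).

Answer: 64 1

Derivation:
Step 1: prey: 57+22-15=64; pred: 7+7-1=13
Step 2: prey: 64+25-33=56; pred: 13+16-2=27
Step 3: prey: 56+22-60=18; pred: 27+30-5=52
Step 4: prey: 18+7-37=0; pred: 52+18-10=60
Step 5: prey: 0+0-0=0; pred: 60+0-12=48
Step 6: prey: 0+0-0=0; pred: 48+0-9=39
Step 7: prey: 0+0-0=0; pred: 39+0-7=32
Step 8: prey: 0+0-0=0; pred: 32+0-6=26
Step 9: prey: 0+0-0=0; pred: 26+0-5=21
Step 10: prey: 0+0-0=0; pred: 21+0-4=17
Step 11: prey: 0+0-0=0; pred: 17+0-3=14
Step 12: prey: 0+0-0=0; pred: 14+0-2=12
Max prey = 64 at step 1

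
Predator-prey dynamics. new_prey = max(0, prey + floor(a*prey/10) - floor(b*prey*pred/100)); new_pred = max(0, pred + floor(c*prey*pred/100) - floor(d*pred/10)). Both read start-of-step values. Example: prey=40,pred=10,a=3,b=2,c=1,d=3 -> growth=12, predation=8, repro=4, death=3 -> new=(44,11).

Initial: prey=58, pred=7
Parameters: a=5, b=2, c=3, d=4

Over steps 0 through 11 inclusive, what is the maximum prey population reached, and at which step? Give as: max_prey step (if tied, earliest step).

Step 1: prey: 58+29-8=79; pred: 7+12-2=17
Step 2: prey: 79+39-26=92; pred: 17+40-6=51
Step 3: prey: 92+46-93=45; pred: 51+140-20=171
Step 4: prey: 45+22-153=0; pred: 171+230-68=333
Step 5: prey: 0+0-0=0; pred: 333+0-133=200
Step 6: prey: 0+0-0=0; pred: 200+0-80=120
Step 7: prey: 0+0-0=0; pred: 120+0-48=72
Step 8: prey: 0+0-0=0; pred: 72+0-28=44
Step 9: prey: 0+0-0=0; pred: 44+0-17=27
Step 10: prey: 0+0-0=0; pred: 27+0-10=17
Step 11: prey: 0+0-0=0; pred: 17+0-6=11
Max prey = 92 at step 2

Answer: 92 2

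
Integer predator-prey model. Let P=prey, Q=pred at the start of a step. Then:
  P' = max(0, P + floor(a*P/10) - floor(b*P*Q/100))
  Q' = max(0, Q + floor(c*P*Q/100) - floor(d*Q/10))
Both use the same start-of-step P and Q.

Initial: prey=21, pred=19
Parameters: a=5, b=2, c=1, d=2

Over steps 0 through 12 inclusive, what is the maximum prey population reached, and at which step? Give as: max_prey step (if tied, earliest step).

Answer: 34 5

Derivation:
Step 1: prey: 21+10-7=24; pred: 19+3-3=19
Step 2: prey: 24+12-9=27; pred: 19+4-3=20
Step 3: prey: 27+13-10=30; pred: 20+5-4=21
Step 4: prey: 30+15-12=33; pred: 21+6-4=23
Step 5: prey: 33+16-15=34; pred: 23+7-4=26
Step 6: prey: 34+17-17=34; pred: 26+8-5=29
Step 7: prey: 34+17-19=32; pred: 29+9-5=33
Step 8: prey: 32+16-21=27; pred: 33+10-6=37
Step 9: prey: 27+13-19=21; pred: 37+9-7=39
Step 10: prey: 21+10-16=15; pred: 39+8-7=40
Step 11: prey: 15+7-12=10; pred: 40+6-8=38
Step 12: prey: 10+5-7=8; pred: 38+3-7=34
Max prey = 34 at step 5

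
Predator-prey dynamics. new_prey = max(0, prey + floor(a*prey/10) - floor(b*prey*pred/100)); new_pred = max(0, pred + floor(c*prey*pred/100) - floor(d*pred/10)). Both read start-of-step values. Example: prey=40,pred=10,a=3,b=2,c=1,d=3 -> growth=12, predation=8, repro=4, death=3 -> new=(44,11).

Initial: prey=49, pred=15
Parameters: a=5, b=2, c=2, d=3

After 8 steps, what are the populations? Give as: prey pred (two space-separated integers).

Answer: 0 30

Derivation:
Step 1: prey: 49+24-14=59; pred: 15+14-4=25
Step 2: prey: 59+29-29=59; pred: 25+29-7=47
Step 3: prey: 59+29-55=33; pred: 47+55-14=88
Step 4: prey: 33+16-58=0; pred: 88+58-26=120
Step 5: prey: 0+0-0=0; pred: 120+0-36=84
Step 6: prey: 0+0-0=0; pred: 84+0-25=59
Step 7: prey: 0+0-0=0; pred: 59+0-17=42
Step 8: prey: 0+0-0=0; pred: 42+0-12=30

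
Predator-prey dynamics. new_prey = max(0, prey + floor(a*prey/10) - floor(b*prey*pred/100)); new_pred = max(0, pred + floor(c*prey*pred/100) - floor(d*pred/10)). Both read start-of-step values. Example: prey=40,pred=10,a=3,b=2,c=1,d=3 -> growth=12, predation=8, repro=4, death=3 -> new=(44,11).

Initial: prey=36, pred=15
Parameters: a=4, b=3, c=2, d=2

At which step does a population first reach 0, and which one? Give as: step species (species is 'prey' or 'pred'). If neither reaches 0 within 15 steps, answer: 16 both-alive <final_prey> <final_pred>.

Step 1: prey: 36+14-16=34; pred: 15+10-3=22
Step 2: prey: 34+13-22=25; pred: 22+14-4=32
Step 3: prey: 25+10-24=11; pred: 32+16-6=42
Step 4: prey: 11+4-13=2; pred: 42+9-8=43
Step 5: prey: 2+0-2=0; pred: 43+1-8=36
First extinction: prey at step 5

Answer: 5 prey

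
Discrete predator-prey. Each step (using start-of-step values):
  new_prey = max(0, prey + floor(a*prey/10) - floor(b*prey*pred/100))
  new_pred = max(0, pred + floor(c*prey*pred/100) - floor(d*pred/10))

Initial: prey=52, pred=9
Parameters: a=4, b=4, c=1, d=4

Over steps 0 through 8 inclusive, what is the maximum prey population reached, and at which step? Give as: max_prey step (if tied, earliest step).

Answer: 54 1

Derivation:
Step 1: prey: 52+20-18=54; pred: 9+4-3=10
Step 2: prey: 54+21-21=54; pred: 10+5-4=11
Step 3: prey: 54+21-23=52; pred: 11+5-4=12
Step 4: prey: 52+20-24=48; pred: 12+6-4=14
Step 5: prey: 48+19-26=41; pred: 14+6-5=15
Step 6: prey: 41+16-24=33; pred: 15+6-6=15
Step 7: prey: 33+13-19=27; pred: 15+4-6=13
Step 8: prey: 27+10-14=23; pred: 13+3-5=11
Max prey = 54 at step 1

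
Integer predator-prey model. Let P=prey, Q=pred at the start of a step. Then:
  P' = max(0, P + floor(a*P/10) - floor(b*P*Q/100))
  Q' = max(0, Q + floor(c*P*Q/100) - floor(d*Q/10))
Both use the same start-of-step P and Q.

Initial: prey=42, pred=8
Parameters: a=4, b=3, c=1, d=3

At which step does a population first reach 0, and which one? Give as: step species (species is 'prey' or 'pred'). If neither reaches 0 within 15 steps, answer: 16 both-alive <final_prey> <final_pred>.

Step 1: prey: 42+16-10=48; pred: 8+3-2=9
Step 2: prey: 48+19-12=55; pred: 9+4-2=11
Step 3: prey: 55+22-18=59; pred: 11+6-3=14
Step 4: prey: 59+23-24=58; pred: 14+8-4=18
Step 5: prey: 58+23-31=50; pred: 18+10-5=23
Step 6: prey: 50+20-34=36; pred: 23+11-6=28
Step 7: prey: 36+14-30=20; pred: 28+10-8=30
Step 8: prey: 20+8-18=10; pred: 30+6-9=27
Step 9: prey: 10+4-8=6; pred: 27+2-8=21
Step 10: prey: 6+2-3=5; pred: 21+1-6=16
Step 11: prey: 5+2-2=5; pred: 16+0-4=12
Step 12: prey: 5+2-1=6; pred: 12+0-3=9
Step 13: prey: 6+2-1=7; pred: 9+0-2=7
Step 14: prey: 7+2-1=8; pred: 7+0-2=5
Step 15: prey: 8+3-1=10; pred: 5+0-1=4
No extinction within 15 steps

Answer: 16 both-alive 10 4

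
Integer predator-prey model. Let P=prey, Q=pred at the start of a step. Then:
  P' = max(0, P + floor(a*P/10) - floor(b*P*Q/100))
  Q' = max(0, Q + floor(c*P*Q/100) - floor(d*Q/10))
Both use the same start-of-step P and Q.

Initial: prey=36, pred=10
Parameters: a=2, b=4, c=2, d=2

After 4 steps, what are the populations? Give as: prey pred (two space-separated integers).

Step 1: prey: 36+7-14=29; pred: 10+7-2=15
Step 2: prey: 29+5-17=17; pred: 15+8-3=20
Step 3: prey: 17+3-13=7; pred: 20+6-4=22
Step 4: prey: 7+1-6=2; pred: 22+3-4=21

Answer: 2 21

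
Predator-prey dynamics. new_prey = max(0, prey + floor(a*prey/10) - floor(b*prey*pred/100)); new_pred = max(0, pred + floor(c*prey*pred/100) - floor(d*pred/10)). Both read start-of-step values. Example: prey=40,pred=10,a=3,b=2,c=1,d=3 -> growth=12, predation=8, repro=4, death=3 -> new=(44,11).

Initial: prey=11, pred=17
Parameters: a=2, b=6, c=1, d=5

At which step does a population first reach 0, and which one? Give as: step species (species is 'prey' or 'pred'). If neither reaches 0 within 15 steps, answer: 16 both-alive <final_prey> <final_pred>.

Step 1: prey: 11+2-11=2; pred: 17+1-8=10
Step 2: prey: 2+0-1=1; pred: 10+0-5=5
Step 3: prey: 1+0-0=1; pred: 5+0-2=3
Step 4: prey: 1+0-0=1; pred: 3+0-1=2
Step 5: prey: 1+0-0=1; pred: 2+0-1=1
Step 6: prey: 1+0-0=1; pred: 1+0-0=1
Steps 7-15: state stable at prey=1, pred=1 (no change)
No extinction within 15 steps

Answer: 16 both-alive 1 1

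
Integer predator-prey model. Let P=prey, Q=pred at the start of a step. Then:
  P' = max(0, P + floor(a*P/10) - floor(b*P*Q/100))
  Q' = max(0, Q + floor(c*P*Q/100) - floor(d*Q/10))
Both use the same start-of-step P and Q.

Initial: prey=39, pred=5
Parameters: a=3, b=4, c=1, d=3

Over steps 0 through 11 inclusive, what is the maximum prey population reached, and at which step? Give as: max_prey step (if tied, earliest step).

Step 1: prey: 39+11-7=43; pred: 5+1-1=5
Step 2: prey: 43+12-8=47; pred: 5+2-1=6
Step 3: prey: 47+14-11=50; pred: 6+2-1=7
Step 4: prey: 50+15-14=51; pred: 7+3-2=8
Step 5: prey: 51+15-16=50; pred: 8+4-2=10
Step 6: prey: 50+15-20=45; pred: 10+5-3=12
Step 7: prey: 45+13-21=37; pred: 12+5-3=14
Step 8: prey: 37+11-20=28; pred: 14+5-4=15
Step 9: prey: 28+8-16=20; pred: 15+4-4=15
Step 10: prey: 20+6-12=14; pred: 15+3-4=14
Step 11: prey: 14+4-7=11; pred: 14+1-4=11
Max prey = 51 at step 4

Answer: 51 4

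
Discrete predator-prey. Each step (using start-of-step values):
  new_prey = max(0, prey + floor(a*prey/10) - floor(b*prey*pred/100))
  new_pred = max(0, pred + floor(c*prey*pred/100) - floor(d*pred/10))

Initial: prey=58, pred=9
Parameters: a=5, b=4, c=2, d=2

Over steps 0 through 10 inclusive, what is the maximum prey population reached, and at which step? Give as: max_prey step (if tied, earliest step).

Answer: 67 1

Derivation:
Step 1: prey: 58+29-20=67; pred: 9+10-1=18
Step 2: prey: 67+33-48=52; pred: 18+24-3=39
Step 3: prey: 52+26-81=0; pred: 39+40-7=72
Step 4: prey: 0+0-0=0; pred: 72+0-14=58
Step 5: prey: 0+0-0=0; pred: 58+0-11=47
Step 6: prey: 0+0-0=0; pred: 47+0-9=38
Step 7: prey: 0+0-0=0; pred: 38+0-7=31
Step 8: prey: 0+0-0=0; pred: 31+0-6=25
Step 9: prey: 0+0-0=0; pred: 25+0-5=20
Step 10: prey: 0+0-0=0; pred: 20+0-4=16
Max prey = 67 at step 1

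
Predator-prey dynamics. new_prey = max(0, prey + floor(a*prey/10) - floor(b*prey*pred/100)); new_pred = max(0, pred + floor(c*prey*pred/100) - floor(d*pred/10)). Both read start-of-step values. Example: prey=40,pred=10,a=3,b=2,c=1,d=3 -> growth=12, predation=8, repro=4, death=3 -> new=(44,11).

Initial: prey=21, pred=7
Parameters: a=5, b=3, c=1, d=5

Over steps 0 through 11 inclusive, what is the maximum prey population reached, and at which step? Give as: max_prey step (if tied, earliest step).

Answer: 214 8

Derivation:
Step 1: prey: 21+10-4=27; pred: 7+1-3=5
Step 2: prey: 27+13-4=36; pred: 5+1-2=4
Step 3: prey: 36+18-4=50; pred: 4+1-2=3
Step 4: prey: 50+25-4=71; pred: 3+1-1=3
Step 5: prey: 71+35-6=100; pred: 3+2-1=4
Step 6: prey: 100+50-12=138; pred: 4+4-2=6
Step 7: prey: 138+69-24=183; pred: 6+8-3=11
Step 8: prey: 183+91-60=214; pred: 11+20-5=26
Step 9: prey: 214+107-166=155; pred: 26+55-13=68
Step 10: prey: 155+77-316=0; pred: 68+105-34=139
Step 11: prey: 0+0-0=0; pred: 139+0-69=70
Max prey = 214 at step 8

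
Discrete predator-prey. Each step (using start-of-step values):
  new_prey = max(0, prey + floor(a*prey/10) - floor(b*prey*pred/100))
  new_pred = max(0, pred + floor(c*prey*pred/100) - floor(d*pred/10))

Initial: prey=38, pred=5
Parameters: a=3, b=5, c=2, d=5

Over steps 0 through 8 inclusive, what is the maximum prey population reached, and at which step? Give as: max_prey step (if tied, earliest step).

Step 1: prey: 38+11-9=40; pred: 5+3-2=6
Step 2: prey: 40+12-12=40; pred: 6+4-3=7
Step 3: prey: 40+12-14=38; pred: 7+5-3=9
Step 4: prey: 38+11-17=32; pred: 9+6-4=11
Step 5: prey: 32+9-17=24; pred: 11+7-5=13
Step 6: prey: 24+7-15=16; pred: 13+6-6=13
Step 7: prey: 16+4-10=10; pred: 13+4-6=11
Step 8: prey: 10+3-5=8; pred: 11+2-5=8
Max prey = 40 at step 1

Answer: 40 1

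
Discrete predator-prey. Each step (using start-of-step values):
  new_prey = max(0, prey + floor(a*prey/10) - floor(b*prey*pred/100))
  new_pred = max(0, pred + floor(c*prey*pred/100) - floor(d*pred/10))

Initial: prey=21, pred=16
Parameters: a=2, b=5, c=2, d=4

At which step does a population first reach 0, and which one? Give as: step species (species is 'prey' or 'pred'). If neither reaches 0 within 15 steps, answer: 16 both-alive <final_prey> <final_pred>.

Answer: 16 both-alive 2 2

Derivation:
Step 1: prey: 21+4-16=9; pred: 16+6-6=16
Step 2: prey: 9+1-7=3; pred: 16+2-6=12
Step 3: prey: 3+0-1=2; pred: 12+0-4=8
Step 4: prey: 2+0-0=2; pred: 8+0-3=5
Step 5: prey: 2+0-0=2; pred: 5+0-2=3
Step 6: prey: 2+0-0=2; pred: 3+0-1=2
Step 7: prey: 2+0-0=2; pred: 2+0-0=2
Steps 8-15: state stable at prey=2, pred=2 (no change)
No extinction within 15 steps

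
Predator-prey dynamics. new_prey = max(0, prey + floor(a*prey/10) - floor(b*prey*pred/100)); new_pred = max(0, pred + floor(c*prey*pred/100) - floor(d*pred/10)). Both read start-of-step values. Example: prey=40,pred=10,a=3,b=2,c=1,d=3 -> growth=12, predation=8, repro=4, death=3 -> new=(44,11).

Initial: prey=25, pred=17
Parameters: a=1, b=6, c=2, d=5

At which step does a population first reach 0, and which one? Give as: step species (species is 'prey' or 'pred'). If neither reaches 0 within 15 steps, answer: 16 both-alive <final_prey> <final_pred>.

Answer: 2 prey

Derivation:
Step 1: prey: 25+2-25=2; pred: 17+8-8=17
Step 2: prey: 2+0-2=0; pred: 17+0-8=9
First extinction: prey at step 2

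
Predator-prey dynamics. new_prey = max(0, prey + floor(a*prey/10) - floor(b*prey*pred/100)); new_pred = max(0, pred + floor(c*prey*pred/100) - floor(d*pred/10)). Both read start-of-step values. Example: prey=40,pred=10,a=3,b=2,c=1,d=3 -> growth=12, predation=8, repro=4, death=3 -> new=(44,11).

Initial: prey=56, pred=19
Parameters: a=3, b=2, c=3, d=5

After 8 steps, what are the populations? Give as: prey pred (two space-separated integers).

Step 1: prey: 56+16-21=51; pred: 19+31-9=41
Step 2: prey: 51+15-41=25; pred: 41+62-20=83
Step 3: prey: 25+7-41=0; pred: 83+62-41=104
Step 4: prey: 0+0-0=0; pred: 104+0-52=52
Step 5: prey: 0+0-0=0; pred: 52+0-26=26
Step 6: prey: 0+0-0=0; pred: 26+0-13=13
Step 7: prey: 0+0-0=0; pred: 13+0-6=7
Step 8: prey: 0+0-0=0; pred: 7+0-3=4

Answer: 0 4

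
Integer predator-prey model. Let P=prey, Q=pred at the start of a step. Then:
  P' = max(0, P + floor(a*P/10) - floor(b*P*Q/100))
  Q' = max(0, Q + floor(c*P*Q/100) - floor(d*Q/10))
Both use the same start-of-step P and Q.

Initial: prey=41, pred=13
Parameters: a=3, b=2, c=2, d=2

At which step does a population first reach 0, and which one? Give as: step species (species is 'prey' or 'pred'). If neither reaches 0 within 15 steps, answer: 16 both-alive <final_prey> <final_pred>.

Answer: 5 prey

Derivation:
Step 1: prey: 41+12-10=43; pred: 13+10-2=21
Step 2: prey: 43+12-18=37; pred: 21+18-4=35
Step 3: prey: 37+11-25=23; pred: 35+25-7=53
Step 4: prey: 23+6-24=5; pred: 53+24-10=67
Step 5: prey: 5+1-6=0; pred: 67+6-13=60
First extinction: prey at step 5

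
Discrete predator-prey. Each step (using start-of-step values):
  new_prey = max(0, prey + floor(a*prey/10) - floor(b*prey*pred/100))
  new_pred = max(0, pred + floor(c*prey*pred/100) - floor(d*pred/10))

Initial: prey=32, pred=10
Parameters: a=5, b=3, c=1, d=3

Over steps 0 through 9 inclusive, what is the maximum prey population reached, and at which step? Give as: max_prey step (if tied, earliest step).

Answer: 72 5

Derivation:
Step 1: prey: 32+16-9=39; pred: 10+3-3=10
Step 2: prey: 39+19-11=47; pred: 10+3-3=10
Step 3: prey: 47+23-14=56; pred: 10+4-3=11
Step 4: prey: 56+28-18=66; pred: 11+6-3=14
Step 5: prey: 66+33-27=72; pred: 14+9-4=19
Step 6: prey: 72+36-41=67; pred: 19+13-5=27
Step 7: prey: 67+33-54=46; pred: 27+18-8=37
Step 8: prey: 46+23-51=18; pred: 37+17-11=43
Step 9: prey: 18+9-23=4; pred: 43+7-12=38
Max prey = 72 at step 5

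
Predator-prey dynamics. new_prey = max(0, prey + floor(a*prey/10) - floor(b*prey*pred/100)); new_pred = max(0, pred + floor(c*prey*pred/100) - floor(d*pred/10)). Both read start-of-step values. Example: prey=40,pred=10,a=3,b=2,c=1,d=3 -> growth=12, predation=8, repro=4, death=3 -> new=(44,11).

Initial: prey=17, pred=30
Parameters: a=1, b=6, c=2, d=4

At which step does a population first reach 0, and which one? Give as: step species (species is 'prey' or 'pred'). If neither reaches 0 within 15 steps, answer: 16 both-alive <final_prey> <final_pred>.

Step 1: prey: 17+1-30=0; pred: 30+10-12=28
First extinction: prey at step 1

Answer: 1 prey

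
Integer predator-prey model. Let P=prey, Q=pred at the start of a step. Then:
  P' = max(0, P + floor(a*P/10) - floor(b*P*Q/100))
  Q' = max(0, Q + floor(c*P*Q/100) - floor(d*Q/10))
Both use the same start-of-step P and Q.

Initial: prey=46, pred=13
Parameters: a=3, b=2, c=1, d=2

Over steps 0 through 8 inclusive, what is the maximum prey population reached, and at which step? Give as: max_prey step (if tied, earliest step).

Answer: 48 1

Derivation:
Step 1: prey: 46+13-11=48; pred: 13+5-2=16
Step 2: prey: 48+14-15=47; pred: 16+7-3=20
Step 3: prey: 47+14-18=43; pred: 20+9-4=25
Step 4: prey: 43+12-21=34; pred: 25+10-5=30
Step 5: prey: 34+10-20=24; pred: 30+10-6=34
Step 6: prey: 24+7-16=15; pred: 34+8-6=36
Step 7: prey: 15+4-10=9; pred: 36+5-7=34
Step 8: prey: 9+2-6=5; pred: 34+3-6=31
Max prey = 48 at step 1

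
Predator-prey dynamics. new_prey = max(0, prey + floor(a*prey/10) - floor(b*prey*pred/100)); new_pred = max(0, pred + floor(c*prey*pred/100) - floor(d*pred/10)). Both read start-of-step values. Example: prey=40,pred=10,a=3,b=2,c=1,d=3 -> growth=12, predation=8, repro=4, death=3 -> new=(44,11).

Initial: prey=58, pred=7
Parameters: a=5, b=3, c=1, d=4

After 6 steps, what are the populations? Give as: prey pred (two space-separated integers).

Step 1: prey: 58+29-12=75; pred: 7+4-2=9
Step 2: prey: 75+37-20=92; pred: 9+6-3=12
Step 3: prey: 92+46-33=105; pred: 12+11-4=19
Step 4: prey: 105+52-59=98; pred: 19+19-7=31
Step 5: prey: 98+49-91=56; pred: 31+30-12=49
Step 6: prey: 56+28-82=2; pred: 49+27-19=57

Answer: 2 57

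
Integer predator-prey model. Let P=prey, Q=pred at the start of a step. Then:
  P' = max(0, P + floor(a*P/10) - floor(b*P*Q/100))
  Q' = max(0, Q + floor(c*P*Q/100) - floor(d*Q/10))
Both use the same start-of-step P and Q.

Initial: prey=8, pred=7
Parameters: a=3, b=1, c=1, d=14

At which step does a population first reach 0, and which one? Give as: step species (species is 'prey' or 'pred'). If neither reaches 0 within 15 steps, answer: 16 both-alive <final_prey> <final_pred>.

Answer: 1 pred

Derivation:
Step 1: prey: 8+2-0=10; pred: 7+0-9=0
First extinction: pred at step 1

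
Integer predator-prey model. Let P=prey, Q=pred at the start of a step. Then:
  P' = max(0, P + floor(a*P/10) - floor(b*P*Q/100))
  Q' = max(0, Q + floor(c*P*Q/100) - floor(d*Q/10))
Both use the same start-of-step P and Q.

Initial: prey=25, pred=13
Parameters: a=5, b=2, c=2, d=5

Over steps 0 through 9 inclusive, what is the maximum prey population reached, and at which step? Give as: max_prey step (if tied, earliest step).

Step 1: prey: 25+12-6=31; pred: 13+6-6=13
Step 2: prey: 31+15-8=38; pred: 13+8-6=15
Step 3: prey: 38+19-11=46; pred: 15+11-7=19
Step 4: prey: 46+23-17=52; pred: 19+17-9=27
Step 5: prey: 52+26-28=50; pred: 27+28-13=42
Step 6: prey: 50+25-42=33; pred: 42+42-21=63
Step 7: prey: 33+16-41=8; pred: 63+41-31=73
Step 8: prey: 8+4-11=1; pred: 73+11-36=48
Step 9: prey: 1+0-0=1; pred: 48+0-24=24
Max prey = 52 at step 4

Answer: 52 4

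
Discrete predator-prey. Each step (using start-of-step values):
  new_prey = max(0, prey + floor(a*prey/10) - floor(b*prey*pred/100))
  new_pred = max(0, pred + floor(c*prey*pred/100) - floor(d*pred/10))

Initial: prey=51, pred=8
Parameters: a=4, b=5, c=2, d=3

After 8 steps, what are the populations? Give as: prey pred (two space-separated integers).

Answer: 0 7

Derivation:
Step 1: prey: 51+20-20=51; pred: 8+8-2=14
Step 2: prey: 51+20-35=36; pred: 14+14-4=24
Step 3: prey: 36+14-43=7; pred: 24+17-7=34
Step 4: prey: 7+2-11=0; pred: 34+4-10=28
Step 5: prey: 0+0-0=0; pred: 28+0-8=20
Step 6: prey: 0+0-0=0; pred: 20+0-6=14
Step 7: prey: 0+0-0=0; pred: 14+0-4=10
Step 8: prey: 0+0-0=0; pred: 10+0-3=7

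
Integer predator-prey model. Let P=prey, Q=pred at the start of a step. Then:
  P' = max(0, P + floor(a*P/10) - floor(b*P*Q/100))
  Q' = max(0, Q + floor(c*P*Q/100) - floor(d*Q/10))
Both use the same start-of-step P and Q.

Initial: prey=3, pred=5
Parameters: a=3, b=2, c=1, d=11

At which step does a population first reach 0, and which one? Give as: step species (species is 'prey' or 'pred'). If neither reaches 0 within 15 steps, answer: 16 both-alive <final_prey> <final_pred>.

Step 1: prey: 3+0-0=3; pred: 5+0-5=0
First extinction: pred at step 1

Answer: 1 pred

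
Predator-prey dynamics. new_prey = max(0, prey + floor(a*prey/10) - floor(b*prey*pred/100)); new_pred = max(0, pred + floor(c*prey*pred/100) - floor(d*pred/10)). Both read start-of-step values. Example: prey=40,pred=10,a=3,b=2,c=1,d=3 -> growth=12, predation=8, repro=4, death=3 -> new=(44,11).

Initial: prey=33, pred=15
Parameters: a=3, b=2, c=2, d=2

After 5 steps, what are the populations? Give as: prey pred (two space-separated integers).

Step 1: prey: 33+9-9=33; pred: 15+9-3=21
Step 2: prey: 33+9-13=29; pred: 21+13-4=30
Step 3: prey: 29+8-17=20; pred: 30+17-6=41
Step 4: prey: 20+6-16=10; pred: 41+16-8=49
Step 5: prey: 10+3-9=4; pred: 49+9-9=49

Answer: 4 49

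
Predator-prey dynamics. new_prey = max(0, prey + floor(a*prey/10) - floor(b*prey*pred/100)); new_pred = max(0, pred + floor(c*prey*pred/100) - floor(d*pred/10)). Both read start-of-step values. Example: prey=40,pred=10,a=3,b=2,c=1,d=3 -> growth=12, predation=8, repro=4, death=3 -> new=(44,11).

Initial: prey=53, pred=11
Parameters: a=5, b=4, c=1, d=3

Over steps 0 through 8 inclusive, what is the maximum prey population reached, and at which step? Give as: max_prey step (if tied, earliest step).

Answer: 56 1

Derivation:
Step 1: prey: 53+26-23=56; pred: 11+5-3=13
Step 2: prey: 56+28-29=55; pred: 13+7-3=17
Step 3: prey: 55+27-37=45; pred: 17+9-5=21
Step 4: prey: 45+22-37=30; pred: 21+9-6=24
Step 5: prey: 30+15-28=17; pred: 24+7-7=24
Step 6: prey: 17+8-16=9; pred: 24+4-7=21
Step 7: prey: 9+4-7=6; pred: 21+1-6=16
Step 8: prey: 6+3-3=6; pred: 16+0-4=12
Max prey = 56 at step 1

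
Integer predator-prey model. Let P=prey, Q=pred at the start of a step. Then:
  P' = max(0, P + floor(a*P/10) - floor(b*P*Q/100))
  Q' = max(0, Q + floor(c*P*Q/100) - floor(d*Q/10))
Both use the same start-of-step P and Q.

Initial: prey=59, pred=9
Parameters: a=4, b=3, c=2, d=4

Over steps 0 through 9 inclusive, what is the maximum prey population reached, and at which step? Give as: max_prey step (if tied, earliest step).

Answer: 67 1

Derivation:
Step 1: prey: 59+23-15=67; pred: 9+10-3=16
Step 2: prey: 67+26-32=61; pred: 16+21-6=31
Step 3: prey: 61+24-56=29; pred: 31+37-12=56
Step 4: prey: 29+11-48=0; pred: 56+32-22=66
Step 5: prey: 0+0-0=0; pred: 66+0-26=40
Step 6: prey: 0+0-0=0; pred: 40+0-16=24
Step 7: prey: 0+0-0=0; pred: 24+0-9=15
Step 8: prey: 0+0-0=0; pred: 15+0-6=9
Step 9: prey: 0+0-0=0; pred: 9+0-3=6
Max prey = 67 at step 1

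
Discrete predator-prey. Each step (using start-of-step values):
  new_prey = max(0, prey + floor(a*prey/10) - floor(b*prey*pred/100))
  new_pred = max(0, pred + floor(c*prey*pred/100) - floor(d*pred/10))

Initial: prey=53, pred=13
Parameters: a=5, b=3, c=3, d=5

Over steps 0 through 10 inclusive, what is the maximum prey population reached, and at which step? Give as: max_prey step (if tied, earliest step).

Step 1: prey: 53+26-20=59; pred: 13+20-6=27
Step 2: prey: 59+29-47=41; pred: 27+47-13=61
Step 3: prey: 41+20-75=0; pred: 61+75-30=106
Step 4: prey: 0+0-0=0; pred: 106+0-53=53
Step 5: prey: 0+0-0=0; pred: 53+0-26=27
Step 6: prey: 0+0-0=0; pred: 27+0-13=14
Step 7: prey: 0+0-0=0; pred: 14+0-7=7
Step 8: prey: 0+0-0=0; pred: 7+0-3=4
Step 9: prey: 0+0-0=0; pred: 4+0-2=2
Step 10: prey: 0+0-0=0; pred: 2+0-1=1
Max prey = 59 at step 1

Answer: 59 1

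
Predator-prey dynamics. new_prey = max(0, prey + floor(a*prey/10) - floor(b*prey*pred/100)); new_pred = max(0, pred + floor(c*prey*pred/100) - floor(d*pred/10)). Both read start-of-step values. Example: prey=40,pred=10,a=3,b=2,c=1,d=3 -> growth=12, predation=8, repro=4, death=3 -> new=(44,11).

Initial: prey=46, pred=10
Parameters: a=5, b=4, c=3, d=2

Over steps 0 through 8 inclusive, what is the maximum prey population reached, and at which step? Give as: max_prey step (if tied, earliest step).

Step 1: prey: 46+23-18=51; pred: 10+13-2=21
Step 2: prey: 51+25-42=34; pred: 21+32-4=49
Step 3: prey: 34+17-66=0; pred: 49+49-9=89
Step 4: prey: 0+0-0=0; pred: 89+0-17=72
Step 5: prey: 0+0-0=0; pred: 72+0-14=58
Step 6: prey: 0+0-0=0; pred: 58+0-11=47
Step 7: prey: 0+0-0=0; pred: 47+0-9=38
Step 8: prey: 0+0-0=0; pred: 38+0-7=31
Max prey = 51 at step 1

Answer: 51 1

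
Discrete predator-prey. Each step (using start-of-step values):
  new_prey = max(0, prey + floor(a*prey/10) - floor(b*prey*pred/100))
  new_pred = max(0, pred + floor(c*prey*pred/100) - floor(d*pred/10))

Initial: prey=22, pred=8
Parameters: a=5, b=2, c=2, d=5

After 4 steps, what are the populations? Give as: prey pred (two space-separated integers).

Answer: 71 16

Derivation:
Step 1: prey: 22+11-3=30; pred: 8+3-4=7
Step 2: prey: 30+15-4=41; pred: 7+4-3=8
Step 3: prey: 41+20-6=55; pred: 8+6-4=10
Step 4: prey: 55+27-11=71; pred: 10+11-5=16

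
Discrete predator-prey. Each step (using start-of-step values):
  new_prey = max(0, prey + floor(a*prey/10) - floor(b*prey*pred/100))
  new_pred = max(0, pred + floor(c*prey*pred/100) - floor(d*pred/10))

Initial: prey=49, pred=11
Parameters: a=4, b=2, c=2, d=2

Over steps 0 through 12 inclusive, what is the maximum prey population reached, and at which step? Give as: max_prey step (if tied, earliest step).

Step 1: prey: 49+19-10=58; pred: 11+10-2=19
Step 2: prey: 58+23-22=59; pred: 19+22-3=38
Step 3: prey: 59+23-44=38; pred: 38+44-7=75
Step 4: prey: 38+15-57=0; pred: 75+57-15=117
Step 5: prey: 0+0-0=0; pred: 117+0-23=94
Step 6: prey: 0+0-0=0; pred: 94+0-18=76
Step 7: prey: 0+0-0=0; pred: 76+0-15=61
Step 8: prey: 0+0-0=0; pred: 61+0-12=49
Step 9: prey: 0+0-0=0; pred: 49+0-9=40
Step 10: prey: 0+0-0=0; pred: 40+0-8=32
Step 11: prey: 0+0-0=0; pred: 32+0-6=26
Step 12: prey: 0+0-0=0; pred: 26+0-5=21
Max prey = 59 at step 2

Answer: 59 2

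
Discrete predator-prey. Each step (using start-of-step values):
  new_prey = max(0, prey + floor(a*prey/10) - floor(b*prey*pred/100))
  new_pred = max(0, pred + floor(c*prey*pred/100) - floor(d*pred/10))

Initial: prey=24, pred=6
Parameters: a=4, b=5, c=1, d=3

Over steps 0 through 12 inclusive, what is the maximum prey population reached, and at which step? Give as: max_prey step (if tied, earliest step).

Answer: 45 8

Derivation:
Step 1: prey: 24+9-7=26; pred: 6+1-1=6
Step 2: prey: 26+10-7=29; pred: 6+1-1=6
Step 3: prey: 29+11-8=32; pred: 6+1-1=6
Step 4: prey: 32+12-9=35; pred: 6+1-1=6
Step 5: prey: 35+14-10=39; pred: 6+2-1=7
Step 6: prey: 39+15-13=41; pred: 7+2-2=7
Step 7: prey: 41+16-14=43; pred: 7+2-2=7
Step 8: prey: 43+17-15=45; pred: 7+3-2=8
Step 9: prey: 45+18-18=45; pred: 8+3-2=9
Step 10: prey: 45+18-20=43; pred: 9+4-2=11
Step 11: prey: 43+17-23=37; pred: 11+4-3=12
Step 12: prey: 37+14-22=29; pred: 12+4-3=13
Max prey = 45 at step 8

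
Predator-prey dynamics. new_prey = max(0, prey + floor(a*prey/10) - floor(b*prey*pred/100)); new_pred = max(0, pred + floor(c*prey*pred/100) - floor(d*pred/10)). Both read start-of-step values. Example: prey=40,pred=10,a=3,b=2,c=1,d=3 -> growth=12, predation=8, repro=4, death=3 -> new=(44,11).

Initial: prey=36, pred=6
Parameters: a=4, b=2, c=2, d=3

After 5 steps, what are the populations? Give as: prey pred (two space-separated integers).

Step 1: prey: 36+14-4=46; pred: 6+4-1=9
Step 2: prey: 46+18-8=56; pred: 9+8-2=15
Step 3: prey: 56+22-16=62; pred: 15+16-4=27
Step 4: prey: 62+24-33=53; pred: 27+33-8=52
Step 5: prey: 53+21-55=19; pred: 52+55-15=92

Answer: 19 92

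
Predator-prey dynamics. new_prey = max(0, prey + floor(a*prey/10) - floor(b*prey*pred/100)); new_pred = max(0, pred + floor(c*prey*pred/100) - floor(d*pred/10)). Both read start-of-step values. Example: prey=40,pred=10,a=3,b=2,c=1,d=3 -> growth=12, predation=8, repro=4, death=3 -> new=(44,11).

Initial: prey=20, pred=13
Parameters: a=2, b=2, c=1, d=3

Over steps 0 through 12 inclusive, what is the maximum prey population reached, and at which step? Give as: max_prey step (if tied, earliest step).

Step 1: prey: 20+4-5=19; pred: 13+2-3=12
Step 2: prey: 19+3-4=18; pred: 12+2-3=11
Step 3: prey: 18+3-3=18; pred: 11+1-3=9
Step 4: prey: 18+3-3=18; pred: 9+1-2=8
Step 5: prey: 18+3-2=19; pred: 8+1-2=7
Step 6: prey: 19+3-2=20; pred: 7+1-2=6
Step 7: prey: 20+4-2=22; pred: 6+1-1=6
Step 8: prey: 22+4-2=24; pred: 6+1-1=6
Step 9: prey: 24+4-2=26; pred: 6+1-1=6
Step 10: prey: 26+5-3=28; pred: 6+1-1=6
Step 11: prey: 28+5-3=30; pred: 6+1-1=6
Step 12: prey: 30+6-3=33; pred: 6+1-1=6
Max prey = 33 at step 12

Answer: 33 12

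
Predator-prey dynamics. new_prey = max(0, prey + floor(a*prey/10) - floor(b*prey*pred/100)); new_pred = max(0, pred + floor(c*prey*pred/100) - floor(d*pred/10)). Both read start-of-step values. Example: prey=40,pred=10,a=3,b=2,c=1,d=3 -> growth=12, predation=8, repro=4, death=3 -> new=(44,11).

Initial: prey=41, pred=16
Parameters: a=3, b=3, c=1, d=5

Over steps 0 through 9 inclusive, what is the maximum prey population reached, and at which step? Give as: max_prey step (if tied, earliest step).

Answer: 63 9

Derivation:
Step 1: prey: 41+12-19=34; pred: 16+6-8=14
Step 2: prey: 34+10-14=30; pred: 14+4-7=11
Step 3: prey: 30+9-9=30; pred: 11+3-5=9
Step 4: prey: 30+9-8=31; pred: 9+2-4=7
Step 5: prey: 31+9-6=34; pred: 7+2-3=6
Step 6: prey: 34+10-6=38; pred: 6+2-3=5
Step 7: prey: 38+11-5=44; pred: 5+1-2=4
Step 8: prey: 44+13-5=52; pred: 4+1-2=3
Step 9: prey: 52+15-4=63; pred: 3+1-1=3
Max prey = 63 at step 9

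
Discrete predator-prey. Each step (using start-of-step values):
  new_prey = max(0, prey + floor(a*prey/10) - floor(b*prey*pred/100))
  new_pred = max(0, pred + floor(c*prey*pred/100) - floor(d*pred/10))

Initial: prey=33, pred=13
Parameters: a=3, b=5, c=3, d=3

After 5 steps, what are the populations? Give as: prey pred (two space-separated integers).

Step 1: prey: 33+9-21=21; pred: 13+12-3=22
Step 2: prey: 21+6-23=4; pred: 22+13-6=29
Step 3: prey: 4+1-5=0; pred: 29+3-8=24
Step 4: prey: 0+0-0=0; pred: 24+0-7=17
Step 5: prey: 0+0-0=0; pred: 17+0-5=12

Answer: 0 12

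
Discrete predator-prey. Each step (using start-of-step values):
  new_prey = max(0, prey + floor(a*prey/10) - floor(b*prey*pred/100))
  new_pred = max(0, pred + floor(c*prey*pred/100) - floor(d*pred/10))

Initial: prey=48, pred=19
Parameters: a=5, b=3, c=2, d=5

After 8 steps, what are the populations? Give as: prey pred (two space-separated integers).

Answer: 6 2

Derivation:
Step 1: prey: 48+24-27=45; pred: 19+18-9=28
Step 2: prey: 45+22-37=30; pred: 28+25-14=39
Step 3: prey: 30+15-35=10; pred: 39+23-19=43
Step 4: prey: 10+5-12=3; pred: 43+8-21=30
Step 5: prey: 3+1-2=2; pred: 30+1-15=16
Step 6: prey: 2+1-0=3; pred: 16+0-8=8
Step 7: prey: 3+1-0=4; pred: 8+0-4=4
Step 8: prey: 4+2-0=6; pred: 4+0-2=2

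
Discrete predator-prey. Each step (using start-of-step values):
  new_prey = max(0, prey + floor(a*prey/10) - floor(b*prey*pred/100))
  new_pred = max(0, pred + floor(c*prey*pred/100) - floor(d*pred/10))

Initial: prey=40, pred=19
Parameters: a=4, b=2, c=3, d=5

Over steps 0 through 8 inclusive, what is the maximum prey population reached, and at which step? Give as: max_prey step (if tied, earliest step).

Step 1: prey: 40+16-15=41; pred: 19+22-9=32
Step 2: prey: 41+16-26=31; pred: 32+39-16=55
Step 3: prey: 31+12-34=9; pred: 55+51-27=79
Step 4: prey: 9+3-14=0; pred: 79+21-39=61
Step 5: prey: 0+0-0=0; pred: 61+0-30=31
Step 6: prey: 0+0-0=0; pred: 31+0-15=16
Step 7: prey: 0+0-0=0; pred: 16+0-8=8
Step 8: prey: 0+0-0=0; pred: 8+0-4=4
Max prey = 41 at step 1

Answer: 41 1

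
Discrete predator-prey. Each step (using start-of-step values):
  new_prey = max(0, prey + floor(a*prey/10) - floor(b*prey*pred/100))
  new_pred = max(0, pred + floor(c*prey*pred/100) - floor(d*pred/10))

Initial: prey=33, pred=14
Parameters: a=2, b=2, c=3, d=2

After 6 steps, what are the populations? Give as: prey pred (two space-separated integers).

Step 1: prey: 33+6-9=30; pred: 14+13-2=25
Step 2: prey: 30+6-15=21; pred: 25+22-5=42
Step 3: prey: 21+4-17=8; pred: 42+26-8=60
Step 4: prey: 8+1-9=0; pred: 60+14-12=62
Step 5: prey: 0+0-0=0; pred: 62+0-12=50
Step 6: prey: 0+0-0=0; pred: 50+0-10=40

Answer: 0 40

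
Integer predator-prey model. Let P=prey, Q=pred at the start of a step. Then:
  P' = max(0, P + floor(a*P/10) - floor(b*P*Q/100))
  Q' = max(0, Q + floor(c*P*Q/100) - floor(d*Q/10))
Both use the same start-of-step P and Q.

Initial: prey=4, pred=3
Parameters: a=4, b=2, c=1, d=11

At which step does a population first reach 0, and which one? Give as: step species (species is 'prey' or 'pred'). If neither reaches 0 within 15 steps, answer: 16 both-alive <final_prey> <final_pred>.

Step 1: prey: 4+1-0=5; pred: 3+0-3=0
First extinction: pred at step 1

Answer: 1 pred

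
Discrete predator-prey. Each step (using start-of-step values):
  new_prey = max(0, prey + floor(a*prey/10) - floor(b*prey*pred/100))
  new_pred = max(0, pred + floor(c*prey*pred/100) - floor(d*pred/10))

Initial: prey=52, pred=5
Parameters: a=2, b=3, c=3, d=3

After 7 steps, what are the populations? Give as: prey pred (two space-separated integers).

Answer: 0 26

Derivation:
Step 1: prey: 52+10-7=55; pred: 5+7-1=11
Step 2: prey: 55+11-18=48; pred: 11+18-3=26
Step 3: prey: 48+9-37=20; pred: 26+37-7=56
Step 4: prey: 20+4-33=0; pred: 56+33-16=73
Step 5: prey: 0+0-0=0; pred: 73+0-21=52
Step 6: prey: 0+0-0=0; pred: 52+0-15=37
Step 7: prey: 0+0-0=0; pred: 37+0-11=26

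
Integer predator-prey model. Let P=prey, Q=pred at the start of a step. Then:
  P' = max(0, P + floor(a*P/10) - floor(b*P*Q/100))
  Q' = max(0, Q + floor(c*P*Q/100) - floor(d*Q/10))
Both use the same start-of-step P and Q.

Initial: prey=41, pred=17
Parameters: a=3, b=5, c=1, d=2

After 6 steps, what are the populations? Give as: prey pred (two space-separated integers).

Answer: 1 9

Derivation:
Step 1: prey: 41+12-34=19; pred: 17+6-3=20
Step 2: prey: 19+5-19=5; pred: 20+3-4=19
Step 3: prey: 5+1-4=2; pred: 19+0-3=16
Step 4: prey: 2+0-1=1; pred: 16+0-3=13
Step 5: prey: 1+0-0=1; pred: 13+0-2=11
Step 6: prey: 1+0-0=1; pred: 11+0-2=9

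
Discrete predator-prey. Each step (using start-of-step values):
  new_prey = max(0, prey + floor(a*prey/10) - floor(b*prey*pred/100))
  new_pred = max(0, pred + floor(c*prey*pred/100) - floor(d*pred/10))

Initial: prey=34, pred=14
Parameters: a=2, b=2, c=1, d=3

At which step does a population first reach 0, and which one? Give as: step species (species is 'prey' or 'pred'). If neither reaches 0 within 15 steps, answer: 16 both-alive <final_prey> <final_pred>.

Step 1: prey: 34+6-9=31; pred: 14+4-4=14
Step 2: prey: 31+6-8=29; pred: 14+4-4=14
Step 3: prey: 29+5-8=26; pred: 14+4-4=14
Step 4: prey: 26+5-7=24; pred: 14+3-4=13
Step 5: prey: 24+4-6=22; pred: 13+3-3=13
Step 6: prey: 22+4-5=21; pred: 13+2-3=12
Step 7: prey: 21+4-5=20; pred: 12+2-3=11
Step 8: prey: 20+4-4=20; pred: 11+2-3=10
Step 9: prey: 20+4-4=20; pred: 10+2-3=9
Step 10: prey: 20+4-3=21; pred: 9+1-2=8
Step 11: prey: 21+4-3=22; pred: 8+1-2=7
Step 12: prey: 22+4-3=23; pred: 7+1-2=6
Step 13: prey: 23+4-2=25; pred: 6+1-1=6
Step 14: prey: 25+5-3=27; pred: 6+1-1=6
Step 15: prey: 27+5-3=29; pred: 6+1-1=6
No extinction within 15 steps

Answer: 16 both-alive 29 6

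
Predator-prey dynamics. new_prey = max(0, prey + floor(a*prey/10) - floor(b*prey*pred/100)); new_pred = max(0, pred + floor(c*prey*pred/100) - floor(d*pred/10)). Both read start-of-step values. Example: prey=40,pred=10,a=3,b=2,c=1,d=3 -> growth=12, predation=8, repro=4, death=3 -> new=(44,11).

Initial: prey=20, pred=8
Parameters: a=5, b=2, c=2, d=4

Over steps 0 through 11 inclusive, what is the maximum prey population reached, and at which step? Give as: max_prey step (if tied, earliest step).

Step 1: prey: 20+10-3=27; pred: 8+3-3=8
Step 2: prey: 27+13-4=36; pred: 8+4-3=9
Step 3: prey: 36+18-6=48; pred: 9+6-3=12
Step 4: prey: 48+24-11=61; pred: 12+11-4=19
Step 5: prey: 61+30-23=68; pred: 19+23-7=35
Step 6: prey: 68+34-47=55; pred: 35+47-14=68
Step 7: prey: 55+27-74=8; pred: 68+74-27=115
Step 8: prey: 8+4-18=0; pred: 115+18-46=87
Step 9: prey: 0+0-0=0; pred: 87+0-34=53
Step 10: prey: 0+0-0=0; pred: 53+0-21=32
Step 11: prey: 0+0-0=0; pred: 32+0-12=20
Max prey = 68 at step 5

Answer: 68 5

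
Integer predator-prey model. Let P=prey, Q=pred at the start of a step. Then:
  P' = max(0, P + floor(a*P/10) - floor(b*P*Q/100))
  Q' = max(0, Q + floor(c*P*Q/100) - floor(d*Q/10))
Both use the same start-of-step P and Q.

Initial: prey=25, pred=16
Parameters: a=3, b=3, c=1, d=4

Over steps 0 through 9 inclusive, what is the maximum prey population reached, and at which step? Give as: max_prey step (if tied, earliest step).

Answer: 43 9

Derivation:
Step 1: prey: 25+7-12=20; pred: 16+4-6=14
Step 2: prey: 20+6-8=18; pred: 14+2-5=11
Step 3: prey: 18+5-5=18; pred: 11+1-4=8
Step 4: prey: 18+5-4=19; pred: 8+1-3=6
Step 5: prey: 19+5-3=21; pred: 6+1-2=5
Step 6: prey: 21+6-3=24; pred: 5+1-2=4
Step 7: prey: 24+7-2=29; pred: 4+0-1=3
Step 8: prey: 29+8-2=35; pred: 3+0-1=2
Step 9: prey: 35+10-2=43; pred: 2+0-0=2
Max prey = 43 at step 9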